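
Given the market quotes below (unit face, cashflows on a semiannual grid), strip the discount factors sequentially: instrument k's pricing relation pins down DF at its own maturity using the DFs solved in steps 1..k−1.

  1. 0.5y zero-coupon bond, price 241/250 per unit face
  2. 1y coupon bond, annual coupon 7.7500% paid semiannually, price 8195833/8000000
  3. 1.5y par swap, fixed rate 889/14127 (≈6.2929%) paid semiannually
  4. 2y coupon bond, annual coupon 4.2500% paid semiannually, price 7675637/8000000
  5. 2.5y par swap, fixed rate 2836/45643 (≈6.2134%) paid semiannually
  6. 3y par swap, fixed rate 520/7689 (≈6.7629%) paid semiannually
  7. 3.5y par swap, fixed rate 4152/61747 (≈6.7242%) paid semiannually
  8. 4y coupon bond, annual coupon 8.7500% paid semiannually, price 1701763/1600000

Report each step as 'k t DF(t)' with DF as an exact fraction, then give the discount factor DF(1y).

1 1/2 241/250
2 1 9503/10000
3 3/2 9111/10000
4 2 8807/10000
5 5/2 4291/5000
6 3 409/500
7 7/2 1981/2500
8 4 3801/5000
DF(1y) = 9503/10000 ≈ 0.950300

step 1 [0.5y] zero: DF = P = 241/250 ≈ 0.964000
step 2 [1y] bond c/2=31/800: DF=(8195833/8000000 − 31/800·(0.964000))/(1+31/800) = 9503/10000 ≈ 0.950300
step 3 [1.5y] swap r/2=889/28254: DF=(1 − 889/28254·(0.964000+0.950300))/(1+889/28254) = 9111/10000 ≈ 0.911100
step 4 [2y] bond c/2=17/800: DF=(7675637/8000000 − 17/800·(0.964000+0.950300+0.911100))/(1+17/800) = 8807/10000 ≈ 0.880700
step 5 [2.5y] swap r/2=1418/45643: DF=(1 − 1418/45643·(0.964000+0.950300+0.911100+0.880700))/(1+1418/45643) = 4291/5000 ≈ 0.858200
step 6 [3y] swap r/2=260/7689: DF=(1 − 260/7689·(0.964000+0.950300+0.911100+0.880700+0.858200))/(1+260/7689) = 409/500 ≈ 0.818000
step 7 [3.5y] swap r/2=2076/61747: DF=(1 − 2076/61747·(0.964000+0.950300+0.911100+0.880700+0.858200+0.818000))/(1+2076/61747) = 1981/2500 ≈ 0.792400
step 8 [4y] bond c/2=7/160: DF=(1701763/1600000 − 7/160·(0.964000+0.950300+0.911100+0.880700+0.858200+0.818000+0.792400))/(1+7/160) = 3801/5000 ≈ 0.760200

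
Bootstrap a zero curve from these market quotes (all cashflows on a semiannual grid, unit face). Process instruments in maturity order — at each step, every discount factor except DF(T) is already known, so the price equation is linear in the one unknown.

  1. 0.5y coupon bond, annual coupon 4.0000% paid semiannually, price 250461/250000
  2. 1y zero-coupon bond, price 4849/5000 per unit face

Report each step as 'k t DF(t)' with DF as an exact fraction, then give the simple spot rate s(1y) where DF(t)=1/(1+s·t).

1 1/2 4911/5000
2 1 4849/5000
s(1y) = (1/(4849/5000) − 1)/(1) = 151/4849 ≈ 3.1140%

step 1 [0.5y] bond c/2=1/50: DF=(250461/250000 − 1/50·(0))/(1+1/50) = 4911/5000 ≈ 0.982200
step 2 [1y] zero: DF = P = 4849/5000 ≈ 0.969800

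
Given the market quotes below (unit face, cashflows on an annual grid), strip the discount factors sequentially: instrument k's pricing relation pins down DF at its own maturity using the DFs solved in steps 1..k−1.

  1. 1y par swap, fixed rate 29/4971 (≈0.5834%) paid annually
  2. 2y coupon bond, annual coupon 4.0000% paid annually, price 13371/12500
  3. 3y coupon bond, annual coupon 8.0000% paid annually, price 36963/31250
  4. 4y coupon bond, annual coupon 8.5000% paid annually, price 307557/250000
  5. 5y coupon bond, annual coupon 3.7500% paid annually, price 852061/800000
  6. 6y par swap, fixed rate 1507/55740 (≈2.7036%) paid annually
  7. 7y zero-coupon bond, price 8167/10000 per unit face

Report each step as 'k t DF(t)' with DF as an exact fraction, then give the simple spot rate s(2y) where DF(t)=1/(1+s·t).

1 1 4971/5000
2 2 9903/10000
3 3 4741/5000
4 4 9041/10000
5 5 8879/10000
6 6 8493/10000
7 7 8167/10000
s(2y) = (1/(9903/10000) − 1)/(2) = 97/19806 ≈ 0.4898%

step 1 [1y] swap r/1=29/4971: DF=(1 − 29/4971·(0))/(1+29/4971) = 4971/5000 ≈ 0.994200
step 2 [2y] bond c/1=1/25: DF=(13371/12500 − 1/25·(0.994200))/(1+1/25) = 9903/10000 ≈ 0.990300
step 3 [3y] bond c/1=2/25: DF=(36963/31250 − 2/25·(0.994200+0.990300))/(1+2/25) = 4741/5000 ≈ 0.948200
step 4 [4y] bond c/1=17/200: DF=(307557/250000 − 17/200·(0.994200+0.990300+0.948200))/(1+17/200) = 9041/10000 ≈ 0.904100
step 5 [5y] bond c/1=3/80: DF=(852061/800000 − 3/80·(0.994200+0.990300+0.948200+0.904100))/(1+3/80) = 8879/10000 ≈ 0.887900
step 6 [6y] swap r/1=1507/55740: DF=(1 − 1507/55740·(0.994200+0.990300+0.948200+0.904100+0.887900))/(1+1507/55740) = 8493/10000 ≈ 0.849300
step 7 [7y] zero: DF = P = 8167/10000 ≈ 0.816700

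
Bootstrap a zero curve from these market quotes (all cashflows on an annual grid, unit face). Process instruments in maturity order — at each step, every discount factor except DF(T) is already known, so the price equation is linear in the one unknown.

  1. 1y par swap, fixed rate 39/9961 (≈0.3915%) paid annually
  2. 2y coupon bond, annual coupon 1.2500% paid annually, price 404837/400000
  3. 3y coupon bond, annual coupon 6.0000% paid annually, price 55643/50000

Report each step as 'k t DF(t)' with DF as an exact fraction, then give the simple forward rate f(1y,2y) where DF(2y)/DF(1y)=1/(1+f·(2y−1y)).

step 1 [1y] swap r/1=39/9961: DF=(1 − 39/9961·(0))/(1+39/9961) = 9961/10000 ≈ 0.996100
step 2 [2y] bond c/1=1/80: DF=(404837/400000 − 1/80·(0.996100))/(1+1/80) = 9873/10000 ≈ 0.987300
step 3 [3y] bond c/1=3/50: DF=(55643/50000 − 3/50·(0.996100+0.987300))/(1+3/50) = 586/625 ≈ 0.937600

1 1 9961/10000
2 2 9873/10000
3 3 586/625
f(1y,2y) = ((9961/10000)/(9873/10000) − 1)/(1) = 88/9873 ≈ 0.8913%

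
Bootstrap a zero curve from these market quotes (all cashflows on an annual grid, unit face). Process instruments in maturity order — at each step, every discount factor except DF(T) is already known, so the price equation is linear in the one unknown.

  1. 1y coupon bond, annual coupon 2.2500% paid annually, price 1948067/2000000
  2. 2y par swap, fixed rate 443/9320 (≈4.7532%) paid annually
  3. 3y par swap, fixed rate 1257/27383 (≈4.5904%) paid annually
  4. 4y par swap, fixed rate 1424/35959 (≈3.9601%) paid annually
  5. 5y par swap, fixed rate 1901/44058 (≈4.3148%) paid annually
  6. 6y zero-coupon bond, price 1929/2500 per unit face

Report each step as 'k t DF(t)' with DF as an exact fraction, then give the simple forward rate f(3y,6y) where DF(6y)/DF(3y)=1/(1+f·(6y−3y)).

step 1 [1y] bond c/1=9/400: DF=(1948067/2000000 − 9/400·(0))/(1+9/400) = 4763/5000 ≈ 0.952600
step 2 [2y] swap r/1=443/9320: DF=(1 − 443/9320·(0.952600))/(1+443/9320) = 4557/5000 ≈ 0.911400
step 3 [3y] swap r/1=1257/27383: DF=(1 − 1257/27383·(0.952600+0.911400))/(1+1257/27383) = 8743/10000 ≈ 0.874300
step 4 [4y] swap r/1=1424/35959: DF=(1 − 1424/35959·(0.952600+0.911400+0.874300))/(1+1424/35959) = 536/625 ≈ 0.857600
step 5 [5y] swap r/1=1901/44058: DF=(1 − 1901/44058·(0.952600+0.911400+0.874300+0.857600))/(1+1901/44058) = 8099/10000 ≈ 0.809900
step 6 [6y] zero: DF = P = 1929/2500 ≈ 0.771600

1 1 4763/5000
2 2 4557/5000
3 3 8743/10000
4 4 536/625
5 5 8099/10000
6 6 1929/2500
f(3y,6y) = ((8743/10000)/(1929/2500) − 1)/(3) = 1027/23148 ≈ 4.4367%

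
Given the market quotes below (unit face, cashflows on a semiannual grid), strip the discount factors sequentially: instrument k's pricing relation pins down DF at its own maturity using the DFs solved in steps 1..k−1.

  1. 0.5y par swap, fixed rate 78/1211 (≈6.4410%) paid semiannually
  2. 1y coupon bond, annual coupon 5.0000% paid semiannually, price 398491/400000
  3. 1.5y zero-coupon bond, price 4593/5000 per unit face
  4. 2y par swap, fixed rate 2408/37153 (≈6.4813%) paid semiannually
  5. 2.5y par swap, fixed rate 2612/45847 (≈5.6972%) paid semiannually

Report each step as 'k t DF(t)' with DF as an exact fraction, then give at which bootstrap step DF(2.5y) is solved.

step 1 [0.5y] swap r/2=39/1211: DF=(1 − 39/1211·(0))/(1+39/1211) = 1211/1250 ≈ 0.968800
step 2 [1y] bond c/2=1/40: DF=(398491/400000 − 1/40·(0.968800))/(1+1/40) = 9483/10000 ≈ 0.948300
step 3 [1.5y] zero: DF = P = 4593/5000 ≈ 0.918600
step 4 [2y] swap r/2=1204/37153: DF=(1 − 1204/37153·(0.968800+0.948300+0.918600))/(1+1204/37153) = 2199/2500 ≈ 0.879600
step 5 [2.5y] swap r/2=1306/45847: DF=(1 − 1306/45847·(0.968800+0.948300+0.918600+0.879600))/(1+1306/45847) = 4347/5000 ≈ 0.869400

1 1/2 1211/1250
2 1 9483/10000
3 3/2 4593/5000
4 2 2199/2500
5 5/2 4347/5000
DF(2.5y) is solved at step 5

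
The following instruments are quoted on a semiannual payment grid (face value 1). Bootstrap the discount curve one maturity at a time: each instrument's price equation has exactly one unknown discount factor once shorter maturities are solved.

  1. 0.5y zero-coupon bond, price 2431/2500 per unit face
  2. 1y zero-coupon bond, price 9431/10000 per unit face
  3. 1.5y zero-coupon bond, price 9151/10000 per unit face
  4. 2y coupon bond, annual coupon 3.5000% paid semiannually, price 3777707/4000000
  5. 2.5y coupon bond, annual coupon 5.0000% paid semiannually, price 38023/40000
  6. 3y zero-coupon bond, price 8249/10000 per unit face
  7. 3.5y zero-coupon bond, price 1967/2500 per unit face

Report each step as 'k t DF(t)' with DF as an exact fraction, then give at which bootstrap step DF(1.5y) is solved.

1 1/2 2431/2500
2 1 9431/10000
3 3/2 9151/10000
4 2 1759/2000
5 5/2 8369/10000
6 3 8249/10000
7 7/2 1967/2500
DF(1.5y) is solved at step 3

step 1 [0.5y] zero: DF = P = 2431/2500 ≈ 0.972400
step 2 [1y] zero: DF = P = 9431/10000 ≈ 0.943100
step 3 [1.5y] zero: DF = P = 9151/10000 ≈ 0.915100
step 4 [2y] bond c/2=7/400: DF=(3777707/4000000 − 7/400·(0.972400+0.943100+0.915100))/(1+7/400) = 1759/2000 ≈ 0.879500
step 5 [2.5y] bond c/2=1/40: DF=(38023/40000 − 1/40·(0.972400+0.943100+0.915100+0.879500))/(1+1/40) = 8369/10000 ≈ 0.836900
step 6 [3y] zero: DF = P = 8249/10000 ≈ 0.824900
step 7 [3.5y] zero: DF = P = 1967/2500 ≈ 0.786800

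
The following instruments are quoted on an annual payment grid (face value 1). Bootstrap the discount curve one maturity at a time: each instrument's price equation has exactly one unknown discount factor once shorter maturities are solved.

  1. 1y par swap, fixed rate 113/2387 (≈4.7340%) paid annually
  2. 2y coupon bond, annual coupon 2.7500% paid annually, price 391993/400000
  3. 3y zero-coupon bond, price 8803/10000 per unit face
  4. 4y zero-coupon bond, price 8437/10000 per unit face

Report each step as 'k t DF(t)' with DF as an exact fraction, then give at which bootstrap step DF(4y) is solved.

1 1 2387/2500
2 2 4641/5000
3 3 8803/10000
4 4 8437/10000
DF(4y) is solved at step 4

step 1 [1y] swap r/1=113/2387: DF=(1 − 113/2387·(0))/(1+113/2387) = 2387/2500 ≈ 0.954800
step 2 [2y] bond c/1=11/400: DF=(391993/400000 − 11/400·(0.954800))/(1+11/400) = 4641/5000 ≈ 0.928200
step 3 [3y] zero: DF = P = 8803/10000 ≈ 0.880300
step 4 [4y] zero: DF = P = 8437/10000 ≈ 0.843700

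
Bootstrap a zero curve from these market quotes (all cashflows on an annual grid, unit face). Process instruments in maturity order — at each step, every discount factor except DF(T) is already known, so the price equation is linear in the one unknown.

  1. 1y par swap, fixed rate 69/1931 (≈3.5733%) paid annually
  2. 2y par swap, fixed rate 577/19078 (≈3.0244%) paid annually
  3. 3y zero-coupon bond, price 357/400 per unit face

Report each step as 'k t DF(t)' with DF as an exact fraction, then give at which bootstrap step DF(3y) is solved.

step 1 [1y] swap r/1=69/1931: DF=(1 − 69/1931·(0))/(1+69/1931) = 1931/2000 ≈ 0.965500
step 2 [2y] swap r/1=577/19078: DF=(1 − 577/19078·(0.965500))/(1+577/19078) = 9423/10000 ≈ 0.942300
step 3 [3y] zero: DF = P = 357/400 ≈ 0.892500

1 1 1931/2000
2 2 9423/10000
3 3 357/400
DF(3y) is solved at step 3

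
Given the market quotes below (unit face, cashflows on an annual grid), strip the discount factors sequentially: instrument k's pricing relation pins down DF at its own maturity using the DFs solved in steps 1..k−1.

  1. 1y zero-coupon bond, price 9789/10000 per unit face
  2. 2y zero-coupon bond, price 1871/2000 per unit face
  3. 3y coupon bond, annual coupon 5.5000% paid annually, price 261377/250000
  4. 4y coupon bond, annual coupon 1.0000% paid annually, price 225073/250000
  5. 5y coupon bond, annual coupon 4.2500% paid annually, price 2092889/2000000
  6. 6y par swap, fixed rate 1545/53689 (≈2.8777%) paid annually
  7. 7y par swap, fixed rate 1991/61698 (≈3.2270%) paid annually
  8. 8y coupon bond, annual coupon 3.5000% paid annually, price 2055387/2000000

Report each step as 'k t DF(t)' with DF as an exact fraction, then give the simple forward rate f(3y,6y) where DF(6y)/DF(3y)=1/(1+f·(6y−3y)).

step 1 [1y] zero: DF = P = 9789/10000 ≈ 0.978900
step 2 [2y] zero: DF = P = 1871/2000 ≈ 0.935500
step 3 [3y] bond c/1=11/200: DF=(261377/250000 − 11/200·(0.978900+0.935500))/(1+11/200) = 557/625 ≈ 0.891200
step 4 [4y] bond c/1=1/100: DF=(225073/250000 − 1/100·(0.978900+0.935500+0.891200))/(1+1/100) = 2159/2500 ≈ 0.863600
step 5 [5y] bond c/1=17/400: DF=(2092889/2000000 − 17/400·(0.978900+0.935500+0.891200+0.863600))/(1+17/400) = 4271/5000 ≈ 0.854200
step 6 [6y] swap r/1=1545/53689: DF=(1 − 1545/53689·(0.978900+0.935500+0.891200+0.863600+0.854200))/(1+1545/53689) = 1691/2000 ≈ 0.845500
step 7 [7y] swap r/1=1991/61698: DF=(1 − 1991/61698·(0.978900+0.935500+0.891200+0.863600+0.854200+0.845500))/(1+1991/61698) = 8009/10000 ≈ 0.800900
step 8 [8y] bond c/1=7/200: DF=(2055387/2000000 − 7/200·(0.978900+0.935500+0.891200+0.863600+0.854200+0.845500+0.800900))/(1+7/200) = 7843/10000 ≈ 0.784300

1 1 9789/10000
2 2 1871/2000
3 3 557/625
4 4 2159/2500
5 5 4271/5000
6 6 1691/2000
7 7 8009/10000
8 8 7843/10000
f(3y,6y) = ((557/625)/(1691/2000) − 1)/(3) = 457/25365 ≈ 1.8017%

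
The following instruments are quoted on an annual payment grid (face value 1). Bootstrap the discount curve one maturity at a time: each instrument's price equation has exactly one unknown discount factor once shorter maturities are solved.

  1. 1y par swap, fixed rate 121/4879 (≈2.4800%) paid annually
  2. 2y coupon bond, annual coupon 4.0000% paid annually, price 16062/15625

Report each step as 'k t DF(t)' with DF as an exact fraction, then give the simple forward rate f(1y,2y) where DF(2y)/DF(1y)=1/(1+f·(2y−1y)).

step 1 [1y] swap r/1=121/4879: DF=(1 − 121/4879·(0))/(1+121/4879) = 4879/5000 ≈ 0.975800
step 2 [2y] bond c/1=1/25: DF=(16062/15625 − 1/25·(0.975800))/(1+1/25) = 9509/10000 ≈ 0.950900

1 1 4879/5000
2 2 9509/10000
f(1y,2y) = ((4879/5000)/(9509/10000) − 1)/(1) = 249/9509 ≈ 2.6186%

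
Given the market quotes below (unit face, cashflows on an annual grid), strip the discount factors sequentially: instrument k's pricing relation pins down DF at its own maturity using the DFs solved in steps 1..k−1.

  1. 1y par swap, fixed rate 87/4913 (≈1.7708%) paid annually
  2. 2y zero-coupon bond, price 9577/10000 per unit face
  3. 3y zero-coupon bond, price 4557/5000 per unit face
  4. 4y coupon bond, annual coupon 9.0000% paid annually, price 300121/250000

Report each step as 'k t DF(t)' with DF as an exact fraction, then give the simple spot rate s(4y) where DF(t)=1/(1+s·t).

step 1 [1y] swap r/1=87/4913: DF=(1 − 87/4913·(0))/(1+87/4913) = 4913/5000 ≈ 0.982600
step 2 [2y] zero: DF = P = 9577/10000 ≈ 0.957700
step 3 [3y] zero: DF = P = 4557/5000 ≈ 0.911400
step 4 [4y] bond c/1=9/100: DF=(300121/250000 − 9/100·(0.982600+0.957700+0.911400))/(1+9/100) = 8659/10000 ≈ 0.865900

1 1 4913/5000
2 2 9577/10000
3 3 4557/5000
4 4 8659/10000
s(4y) = (1/(8659/10000) − 1)/(4) = 1341/34636 ≈ 3.8717%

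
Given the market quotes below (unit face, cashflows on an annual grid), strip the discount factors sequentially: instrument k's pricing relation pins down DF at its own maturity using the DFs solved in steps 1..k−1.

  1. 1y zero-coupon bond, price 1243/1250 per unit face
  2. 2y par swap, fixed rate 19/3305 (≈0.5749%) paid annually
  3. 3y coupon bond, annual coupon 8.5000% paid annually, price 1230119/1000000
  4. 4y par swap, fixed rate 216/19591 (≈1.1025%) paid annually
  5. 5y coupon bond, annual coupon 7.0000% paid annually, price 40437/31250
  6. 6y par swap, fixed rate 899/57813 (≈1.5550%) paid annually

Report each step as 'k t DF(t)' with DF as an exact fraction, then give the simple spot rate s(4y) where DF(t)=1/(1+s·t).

1 1 1243/1250
2 2 4943/5000
3 3 1223/1250
4 4 598/625
5 5 953/1000
6 6 9101/10000
s(4y) = (1/(598/625) − 1)/(4) = 27/2392 ≈ 1.1288%

step 1 [1y] zero: DF = P = 1243/1250 ≈ 0.994400
step 2 [2y] swap r/1=19/3305: DF=(1 − 19/3305·(0.994400))/(1+19/3305) = 4943/5000 ≈ 0.988600
step 3 [3y] bond c/1=17/200: DF=(1230119/1000000 − 17/200·(0.994400+0.988600))/(1+17/200) = 1223/1250 ≈ 0.978400
step 4 [4y] swap r/1=216/19591: DF=(1 − 216/19591·(0.994400+0.988600+0.978400))/(1+216/19591) = 598/625 ≈ 0.956800
step 5 [5y] bond c/1=7/100: DF=(40437/31250 − 7/100·(0.994400+0.988600+0.978400+0.956800))/(1+7/100) = 953/1000 ≈ 0.953000
step 6 [6y] swap r/1=899/57813: DF=(1 − 899/57813·(0.994400+0.988600+0.978400+0.956800+0.953000))/(1+899/57813) = 9101/10000 ≈ 0.910100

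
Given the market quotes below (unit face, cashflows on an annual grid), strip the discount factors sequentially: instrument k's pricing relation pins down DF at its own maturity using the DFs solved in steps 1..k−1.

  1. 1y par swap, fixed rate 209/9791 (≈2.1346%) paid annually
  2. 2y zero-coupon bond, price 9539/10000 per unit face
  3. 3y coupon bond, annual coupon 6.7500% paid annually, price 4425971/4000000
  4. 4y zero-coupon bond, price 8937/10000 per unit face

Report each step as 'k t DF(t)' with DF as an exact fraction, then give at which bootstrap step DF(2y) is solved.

1 1 9791/10000
2 2 9539/10000
3 3 9143/10000
4 4 8937/10000
DF(2y) is solved at step 2

step 1 [1y] swap r/1=209/9791: DF=(1 − 209/9791·(0))/(1+209/9791) = 9791/10000 ≈ 0.979100
step 2 [2y] zero: DF = P = 9539/10000 ≈ 0.953900
step 3 [3y] bond c/1=27/400: DF=(4425971/4000000 − 27/400·(0.979100+0.953900))/(1+27/400) = 9143/10000 ≈ 0.914300
step 4 [4y] zero: DF = P = 8937/10000 ≈ 0.893700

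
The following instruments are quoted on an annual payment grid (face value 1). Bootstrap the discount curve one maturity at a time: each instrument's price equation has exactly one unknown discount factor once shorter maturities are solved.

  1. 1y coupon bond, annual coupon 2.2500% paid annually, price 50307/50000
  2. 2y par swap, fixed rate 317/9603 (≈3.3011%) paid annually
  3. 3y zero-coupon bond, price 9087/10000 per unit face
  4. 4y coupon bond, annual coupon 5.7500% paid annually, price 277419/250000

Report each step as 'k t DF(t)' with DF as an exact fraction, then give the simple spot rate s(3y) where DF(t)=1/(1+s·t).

step 1 [1y] bond c/1=9/400: DF=(50307/50000 − 9/400·(0))/(1+9/400) = 123/125 ≈ 0.984000
step 2 [2y] swap r/1=317/9603: DF=(1 − 317/9603·(0.984000))/(1+317/9603) = 4683/5000 ≈ 0.936600
step 3 [3y] zero: DF = P = 9087/10000 ≈ 0.908700
step 4 [4y] bond c/1=23/400: DF=(277419/250000 − 23/400·(0.984000+0.936600+0.908700))/(1+23/400) = 1791/2000 ≈ 0.895500

1 1 123/125
2 2 4683/5000
3 3 9087/10000
4 4 1791/2000
s(3y) = (1/(9087/10000) − 1)/(3) = 913/27261 ≈ 3.3491%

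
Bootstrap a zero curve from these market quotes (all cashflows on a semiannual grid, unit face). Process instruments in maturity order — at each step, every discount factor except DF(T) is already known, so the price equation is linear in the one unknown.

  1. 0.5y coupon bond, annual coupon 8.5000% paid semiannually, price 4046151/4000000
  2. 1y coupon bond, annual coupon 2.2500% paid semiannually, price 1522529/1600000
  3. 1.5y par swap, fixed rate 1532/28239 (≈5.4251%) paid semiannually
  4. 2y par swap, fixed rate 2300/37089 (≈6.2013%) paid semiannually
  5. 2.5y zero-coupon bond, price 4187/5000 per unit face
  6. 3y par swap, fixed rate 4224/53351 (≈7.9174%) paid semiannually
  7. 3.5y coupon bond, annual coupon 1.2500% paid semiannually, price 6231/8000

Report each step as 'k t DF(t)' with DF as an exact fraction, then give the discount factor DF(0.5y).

step 1 [0.5y] bond c/2=17/400: DF=(4046151/4000000 − 17/400·(0))/(1+17/400) = 9703/10000 ≈ 0.970300
step 2 [1y] bond c/2=9/800: DF=(1522529/1600000 − 9/800·(0.970300))/(1+9/800) = 4651/5000 ≈ 0.930200
step 3 [1.5y] swap r/2=766/28239: DF=(1 − 766/28239·(0.970300+0.930200))/(1+766/28239) = 4617/5000 ≈ 0.923400
step 4 [2y] swap r/2=1150/37089: DF=(1 − 1150/37089·(0.970300+0.930200+0.923400))/(1+1150/37089) = 177/200 ≈ 0.885000
step 5 [2.5y] zero: DF = P = 4187/5000 ≈ 0.837400
step 6 [3y] swap r/2=2112/53351: DF=(1 − 2112/53351·(0.970300+0.930200+0.923400+0.885000+0.837400))/(1+2112/53351) = 493/625 ≈ 0.788800
step 7 [3.5y] bond c/2=1/160: DF=(6231/8000 − 1/160·(0.970300+0.930200+0.923400+0.885000+0.837400+0.788800))/(1+1/160) = 7409/10000 ≈ 0.740900

1 1/2 9703/10000
2 1 4651/5000
3 3/2 4617/5000
4 2 177/200
5 5/2 4187/5000
6 3 493/625
7 7/2 7409/10000
DF(0.5y) = 9703/10000 ≈ 0.970300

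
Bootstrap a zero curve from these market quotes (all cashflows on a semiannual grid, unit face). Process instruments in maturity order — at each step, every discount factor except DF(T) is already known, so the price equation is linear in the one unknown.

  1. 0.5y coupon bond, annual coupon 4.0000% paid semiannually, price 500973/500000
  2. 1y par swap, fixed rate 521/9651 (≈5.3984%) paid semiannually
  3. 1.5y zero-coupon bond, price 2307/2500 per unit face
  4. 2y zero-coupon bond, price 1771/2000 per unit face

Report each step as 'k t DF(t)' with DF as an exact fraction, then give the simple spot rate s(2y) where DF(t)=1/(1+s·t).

step 1 [0.5y] bond c/2=1/50: DF=(500973/500000 − 1/50·(0))/(1+1/50) = 9823/10000 ≈ 0.982300
step 2 [1y] swap r/2=521/19302: DF=(1 − 521/19302·(0.982300))/(1+521/19302) = 9479/10000 ≈ 0.947900
step 3 [1.5y] zero: DF = P = 2307/2500 ≈ 0.922800
step 4 [2y] zero: DF = P = 1771/2000 ≈ 0.885500

1 1/2 9823/10000
2 1 9479/10000
3 3/2 2307/2500
4 2 1771/2000
s(2y) = (1/(1771/2000) − 1)/(2) = 229/3542 ≈ 6.4653%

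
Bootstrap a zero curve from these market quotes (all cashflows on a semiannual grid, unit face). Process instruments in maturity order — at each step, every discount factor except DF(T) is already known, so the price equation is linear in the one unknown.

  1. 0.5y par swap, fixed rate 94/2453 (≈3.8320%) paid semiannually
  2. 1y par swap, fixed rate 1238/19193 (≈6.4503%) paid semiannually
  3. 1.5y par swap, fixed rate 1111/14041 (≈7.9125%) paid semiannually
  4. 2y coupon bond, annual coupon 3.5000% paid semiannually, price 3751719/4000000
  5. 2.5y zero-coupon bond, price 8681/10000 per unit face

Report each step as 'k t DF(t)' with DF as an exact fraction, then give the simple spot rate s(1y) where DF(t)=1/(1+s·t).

step 1 [0.5y] swap r/2=47/2453: DF=(1 − 47/2453·(0))/(1+47/2453) = 2453/2500 ≈ 0.981200
step 2 [1y] swap r/2=619/19193: DF=(1 − 619/19193·(0.981200))/(1+619/19193) = 9381/10000 ≈ 0.938100
step 3 [1.5y] swap r/2=1111/28082: DF=(1 − 1111/28082·(0.981200+0.938100))/(1+1111/28082) = 8889/10000 ≈ 0.888900
step 4 [2y] bond c/2=7/400: DF=(3751719/4000000 − 7/400·(0.981200+0.938100+0.888900))/(1+7/400) = 1747/2000 ≈ 0.873500
step 5 [2.5y] zero: DF = P = 8681/10000 ≈ 0.868100

1 1/2 2453/2500
2 1 9381/10000
3 3/2 8889/10000
4 2 1747/2000
5 5/2 8681/10000
s(1y) = (1/(9381/10000) − 1)/(1) = 619/9381 ≈ 6.5984%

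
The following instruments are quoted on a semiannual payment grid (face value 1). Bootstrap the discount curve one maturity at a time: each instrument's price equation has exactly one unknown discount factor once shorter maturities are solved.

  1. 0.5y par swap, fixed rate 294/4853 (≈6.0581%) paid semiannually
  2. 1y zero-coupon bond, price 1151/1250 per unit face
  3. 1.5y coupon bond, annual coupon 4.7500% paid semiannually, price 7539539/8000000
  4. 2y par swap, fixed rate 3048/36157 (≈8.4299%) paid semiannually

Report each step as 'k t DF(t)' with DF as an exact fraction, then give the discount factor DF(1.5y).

step 1 [0.5y] swap r/2=147/4853: DF=(1 − 147/4853·(0))/(1+147/4853) = 4853/5000 ≈ 0.970600
step 2 [1y] zero: DF = P = 1151/1250 ≈ 0.920800
step 3 [1.5y] bond c/2=19/800: DF=(7539539/8000000 − 19/800·(0.970600+0.920800))/(1+19/800) = 8767/10000 ≈ 0.876700
step 4 [2y] swap r/2=1524/36157: DF=(1 − 1524/36157·(0.970600+0.920800+0.876700))/(1+1524/36157) = 2119/2500 ≈ 0.847600

1 1/2 4853/5000
2 1 1151/1250
3 3/2 8767/10000
4 2 2119/2500
DF(1.5y) = 8767/10000 ≈ 0.876700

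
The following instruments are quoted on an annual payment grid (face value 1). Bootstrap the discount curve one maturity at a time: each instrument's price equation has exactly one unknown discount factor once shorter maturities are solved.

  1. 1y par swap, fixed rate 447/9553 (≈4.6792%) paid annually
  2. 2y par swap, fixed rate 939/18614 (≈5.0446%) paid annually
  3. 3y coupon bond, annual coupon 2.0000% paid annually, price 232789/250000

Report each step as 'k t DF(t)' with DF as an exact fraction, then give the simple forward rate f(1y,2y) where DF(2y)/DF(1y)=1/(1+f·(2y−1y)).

1 1 9553/10000
2 2 9061/10000
3 3 2191/2500
f(1y,2y) = ((9553/10000)/(9061/10000) − 1)/(1) = 12/221 ≈ 5.4299%

step 1 [1y] swap r/1=447/9553: DF=(1 − 447/9553·(0))/(1+447/9553) = 9553/10000 ≈ 0.955300
step 2 [2y] swap r/1=939/18614: DF=(1 − 939/18614·(0.955300))/(1+939/18614) = 9061/10000 ≈ 0.906100
step 3 [3y] bond c/1=1/50: DF=(232789/250000 − 1/50·(0.955300+0.906100))/(1+1/50) = 2191/2500 ≈ 0.876400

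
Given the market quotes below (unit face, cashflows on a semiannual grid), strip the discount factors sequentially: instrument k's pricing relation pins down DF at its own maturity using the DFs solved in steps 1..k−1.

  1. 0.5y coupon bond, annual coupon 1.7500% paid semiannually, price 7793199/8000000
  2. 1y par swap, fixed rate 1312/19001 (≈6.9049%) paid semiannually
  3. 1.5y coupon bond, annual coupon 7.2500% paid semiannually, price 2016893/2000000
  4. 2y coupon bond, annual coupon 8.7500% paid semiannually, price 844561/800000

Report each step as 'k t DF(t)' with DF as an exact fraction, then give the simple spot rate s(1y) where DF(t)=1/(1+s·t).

1 1/2 9657/10000
2 1 584/625
3 3/2 9067/10000
4 2 4469/5000
s(1y) = (1/(584/625) − 1)/(1) = 41/584 ≈ 7.0205%

step 1 [0.5y] bond c/2=7/800: DF=(7793199/8000000 − 7/800·(0))/(1+7/800) = 9657/10000 ≈ 0.965700
step 2 [1y] swap r/2=656/19001: DF=(1 − 656/19001·(0.965700))/(1+656/19001) = 584/625 ≈ 0.934400
step 3 [1.5y] bond c/2=29/800: DF=(2016893/2000000 − 29/800·(0.965700+0.934400))/(1+29/800) = 9067/10000 ≈ 0.906700
step 4 [2y] bond c/2=7/160: DF=(844561/800000 − 7/160·(0.965700+0.934400+0.906700))/(1+7/160) = 4469/5000 ≈ 0.893800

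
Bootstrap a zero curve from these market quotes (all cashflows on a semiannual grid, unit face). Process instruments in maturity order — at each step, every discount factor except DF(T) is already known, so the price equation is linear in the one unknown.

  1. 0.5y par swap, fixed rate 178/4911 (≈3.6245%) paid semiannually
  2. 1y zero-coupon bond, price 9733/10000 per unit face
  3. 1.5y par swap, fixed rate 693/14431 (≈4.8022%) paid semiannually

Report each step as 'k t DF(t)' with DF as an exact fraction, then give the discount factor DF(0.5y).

1 1/2 4911/5000
2 1 9733/10000
3 3/2 9307/10000
DF(0.5y) = 4911/5000 ≈ 0.982200

step 1 [0.5y] swap r/2=89/4911: DF=(1 − 89/4911·(0))/(1+89/4911) = 4911/5000 ≈ 0.982200
step 2 [1y] zero: DF = P = 9733/10000 ≈ 0.973300
step 3 [1.5y] swap r/2=693/28862: DF=(1 − 693/28862·(0.982200+0.973300))/(1+693/28862) = 9307/10000 ≈ 0.930700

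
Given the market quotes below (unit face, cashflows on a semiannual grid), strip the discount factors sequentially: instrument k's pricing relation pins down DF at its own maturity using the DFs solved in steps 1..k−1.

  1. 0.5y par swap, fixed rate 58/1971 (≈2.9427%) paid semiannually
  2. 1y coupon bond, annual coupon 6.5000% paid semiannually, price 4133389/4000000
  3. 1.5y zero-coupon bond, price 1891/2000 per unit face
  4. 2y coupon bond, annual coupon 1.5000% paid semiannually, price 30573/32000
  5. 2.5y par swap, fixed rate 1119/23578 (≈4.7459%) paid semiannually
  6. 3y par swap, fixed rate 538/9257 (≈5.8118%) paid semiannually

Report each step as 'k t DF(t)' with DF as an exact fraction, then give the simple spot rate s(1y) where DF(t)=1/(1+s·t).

1 1/2 1971/2000
2 1 4849/5000
3 3/2 1891/2000
4 2 9267/10000
5 5/2 8881/10000
6 3 4193/5000
s(1y) = (1/(4849/5000) − 1)/(1) = 151/4849 ≈ 3.1140%

step 1 [0.5y] swap r/2=29/1971: DF=(1 − 29/1971·(0))/(1+29/1971) = 1971/2000 ≈ 0.985500
step 2 [1y] bond c/2=13/400: DF=(4133389/4000000 − 13/400·(0.985500))/(1+13/400) = 4849/5000 ≈ 0.969800
step 3 [1.5y] zero: DF = P = 1891/2000 ≈ 0.945500
step 4 [2y] bond c/2=3/400: DF=(30573/32000 − 3/400·(0.985500+0.969800+0.945500))/(1+3/400) = 9267/10000 ≈ 0.926700
step 5 [2.5y] swap r/2=1119/47156: DF=(1 − 1119/47156·(0.985500+0.969800+0.945500+0.926700))/(1+1119/47156) = 8881/10000 ≈ 0.888100
step 6 [3y] swap r/2=269/9257: DF=(1 − 269/9257·(0.985500+0.969800+0.945500+0.926700+0.888100))/(1+269/9257) = 4193/5000 ≈ 0.838600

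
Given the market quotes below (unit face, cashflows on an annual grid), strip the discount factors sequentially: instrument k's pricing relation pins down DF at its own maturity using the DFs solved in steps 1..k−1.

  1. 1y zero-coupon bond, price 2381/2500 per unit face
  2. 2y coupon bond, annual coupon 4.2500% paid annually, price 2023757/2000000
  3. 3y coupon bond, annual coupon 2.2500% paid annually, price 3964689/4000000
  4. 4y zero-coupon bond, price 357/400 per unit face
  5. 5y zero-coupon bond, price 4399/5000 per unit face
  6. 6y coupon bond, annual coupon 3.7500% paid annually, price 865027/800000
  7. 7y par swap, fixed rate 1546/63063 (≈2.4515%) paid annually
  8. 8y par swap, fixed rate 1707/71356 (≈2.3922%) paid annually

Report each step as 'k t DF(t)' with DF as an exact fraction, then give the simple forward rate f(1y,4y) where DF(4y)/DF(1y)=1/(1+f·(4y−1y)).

step 1 [1y] zero: DF = P = 2381/2500 ≈ 0.952400
step 2 [2y] bond c/1=17/400: DF=(2023757/2000000 − 17/400·(0.952400))/(1+17/400) = 4659/5000 ≈ 0.931800
step 3 [3y] bond c/1=9/400: DF=(3964689/4000000 − 9/400·(0.952400+0.931800))/(1+9/400) = 9279/10000 ≈ 0.927900
step 4 [4y] zero: DF = P = 357/400 ≈ 0.892500
step 5 [5y] zero: DF = P = 4399/5000 ≈ 0.879800
step 6 [6y] bond c/1=3/80: DF=(865027/800000 − 3/80·(0.952400+0.931800+0.927900+0.892500+0.879800))/(1+3/80) = 1753/2000 ≈ 0.876500
step 7 [7y] swap r/1=1546/63063: DF=(1 − 1546/63063·(0.952400+0.931800+0.927900+0.892500+0.879800+0.876500))/(1+1546/63063) = 4227/5000 ≈ 0.845400
step 8 [8y] swap r/1=1707/71356: DF=(1 − 1707/71356·(0.952400+0.931800+0.927900+0.892500+0.879800+0.876500+0.845400))/(1+1707/71356) = 8293/10000 ≈ 0.829300

1 1 2381/2500
2 2 4659/5000
3 3 9279/10000
4 4 357/400
5 5 4399/5000
6 6 1753/2000
7 7 4227/5000
8 8 8293/10000
f(1y,4y) = ((2381/2500)/(357/400) − 1)/(3) = 599/26775 ≈ 2.2372%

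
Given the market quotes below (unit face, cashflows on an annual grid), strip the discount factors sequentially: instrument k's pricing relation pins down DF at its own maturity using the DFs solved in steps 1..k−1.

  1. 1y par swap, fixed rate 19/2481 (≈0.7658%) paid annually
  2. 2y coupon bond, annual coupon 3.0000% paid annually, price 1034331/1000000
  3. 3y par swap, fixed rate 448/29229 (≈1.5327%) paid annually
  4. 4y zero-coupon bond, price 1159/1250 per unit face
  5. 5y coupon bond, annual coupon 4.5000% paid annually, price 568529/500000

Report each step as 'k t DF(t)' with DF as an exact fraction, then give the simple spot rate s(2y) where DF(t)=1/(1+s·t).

step 1 [1y] swap r/1=19/2481: DF=(1 − 19/2481·(0))/(1+19/2481) = 2481/2500 ≈ 0.992400
step 2 [2y] bond c/1=3/100: DF=(1034331/1000000 − 3/100·(0.992400))/(1+3/100) = 9753/10000 ≈ 0.975300
step 3 [3y] swap r/1=448/29229: DF=(1 − 448/29229·(0.992400+0.975300))/(1+448/29229) = 597/625 ≈ 0.955200
step 4 [4y] zero: DF = P = 1159/1250 ≈ 0.927200
step 5 [5y] bond c/1=9/200: DF=(568529/500000 − 9/200·(0.992400+0.975300+0.955200+0.927200))/(1+9/200) = 9223/10000 ≈ 0.922300

1 1 2481/2500
2 2 9753/10000
3 3 597/625
4 4 1159/1250
5 5 9223/10000
s(2y) = (1/(9753/10000) − 1)/(2) = 247/19506 ≈ 1.2663%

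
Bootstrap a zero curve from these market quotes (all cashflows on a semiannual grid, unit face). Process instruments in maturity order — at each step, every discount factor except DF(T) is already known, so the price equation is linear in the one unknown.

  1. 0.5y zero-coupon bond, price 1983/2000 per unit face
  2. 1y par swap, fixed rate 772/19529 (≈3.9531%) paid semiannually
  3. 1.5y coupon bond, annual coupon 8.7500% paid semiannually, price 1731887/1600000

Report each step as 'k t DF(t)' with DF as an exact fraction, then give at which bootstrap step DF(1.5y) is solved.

step 1 [0.5y] zero: DF = P = 1983/2000 ≈ 0.991500
step 2 [1y] swap r/2=386/19529: DF=(1 − 386/19529·(0.991500))/(1+386/19529) = 4807/5000 ≈ 0.961400
step 3 [1.5y] bond c/2=7/160: DF=(1731887/1600000 − 7/160·(0.991500+0.961400))/(1+7/160) = 597/625 ≈ 0.955200

1 1/2 1983/2000
2 1 4807/5000
3 3/2 597/625
DF(1.5y) is solved at step 3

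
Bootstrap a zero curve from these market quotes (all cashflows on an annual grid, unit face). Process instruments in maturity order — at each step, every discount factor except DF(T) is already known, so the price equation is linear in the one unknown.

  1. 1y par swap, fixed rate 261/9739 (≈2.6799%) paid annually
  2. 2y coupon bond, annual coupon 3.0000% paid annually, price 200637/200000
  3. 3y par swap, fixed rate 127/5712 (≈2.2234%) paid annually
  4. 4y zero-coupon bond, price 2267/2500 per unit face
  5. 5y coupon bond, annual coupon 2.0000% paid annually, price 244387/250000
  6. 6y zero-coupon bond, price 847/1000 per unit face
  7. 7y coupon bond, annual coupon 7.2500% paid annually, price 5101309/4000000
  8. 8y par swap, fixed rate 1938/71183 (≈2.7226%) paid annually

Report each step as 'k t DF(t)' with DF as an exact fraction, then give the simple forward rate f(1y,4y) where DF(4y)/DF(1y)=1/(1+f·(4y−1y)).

step 1 [1y] swap r/1=261/9739: DF=(1 − 261/9739·(0))/(1+261/9739) = 9739/10000 ≈ 0.973900
step 2 [2y] bond c/1=3/100: DF=(200637/200000 − 3/100·(0.973900))/(1+3/100) = 591/625 ≈ 0.945600
step 3 [3y] swap r/1=127/5712: DF=(1 − 127/5712·(0.973900+0.945600))/(1+127/5712) = 1873/2000 ≈ 0.936500
step 4 [4y] zero: DF = P = 2267/2500 ≈ 0.906800
step 5 [5y] bond c/1=1/50: DF=(244387/250000 − 1/50·(0.973900+0.945600+0.936500+0.906800))/(1+1/50) = 4423/5000 ≈ 0.884600
step 6 [6y] zero: DF = P = 847/1000 ≈ 0.847000
step 7 [7y] bond c/1=29/400: DF=(5101309/4000000 − 29/400·(0.973900+0.945600+0.936500+0.906800+0.884600+0.847000))/(1+29/400) = 8177/10000 ≈ 0.817700
step 8 [8y] swap r/1=1938/71183: DF=(1 − 1938/71183·(0.973900+0.945600+0.936500+0.906800+0.884600+0.847000+0.817700))/(1+1938/71183) = 4031/5000 ≈ 0.806200

1 1 9739/10000
2 2 591/625
3 3 1873/2000
4 4 2267/2500
5 5 4423/5000
6 6 847/1000
7 7 8177/10000
8 8 4031/5000
f(1y,4y) = ((9739/10000)/(2267/2500) − 1)/(3) = 671/27204 ≈ 2.4665%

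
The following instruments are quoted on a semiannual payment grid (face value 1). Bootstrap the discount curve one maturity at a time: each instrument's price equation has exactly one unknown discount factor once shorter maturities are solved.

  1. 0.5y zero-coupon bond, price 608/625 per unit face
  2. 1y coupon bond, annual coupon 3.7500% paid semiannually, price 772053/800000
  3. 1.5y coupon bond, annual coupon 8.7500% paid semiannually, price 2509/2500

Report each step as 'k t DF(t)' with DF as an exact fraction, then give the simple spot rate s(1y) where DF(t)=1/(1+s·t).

1 1/2 608/625
2 1 4647/5000
3 3/2 4409/5000
s(1y) = (1/(4647/5000) − 1)/(1) = 353/4647 ≈ 7.5963%

step 1 [0.5y] zero: DF = P = 608/625 ≈ 0.972800
step 2 [1y] bond c/2=3/160: DF=(772053/800000 − 3/160·(0.972800))/(1+3/160) = 4647/5000 ≈ 0.929400
step 3 [1.5y] bond c/2=7/160: DF=(2509/2500 − 7/160·(0.972800+0.929400))/(1+7/160) = 4409/5000 ≈ 0.881800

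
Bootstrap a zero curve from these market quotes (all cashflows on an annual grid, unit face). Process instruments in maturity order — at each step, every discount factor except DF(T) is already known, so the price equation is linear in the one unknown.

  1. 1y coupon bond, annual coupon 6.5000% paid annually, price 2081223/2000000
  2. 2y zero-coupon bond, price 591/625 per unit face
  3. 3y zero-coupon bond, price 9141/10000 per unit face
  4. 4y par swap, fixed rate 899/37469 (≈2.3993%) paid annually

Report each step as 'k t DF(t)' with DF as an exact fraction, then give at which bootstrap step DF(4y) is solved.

1 1 9771/10000
2 2 591/625
3 3 9141/10000
4 4 9101/10000
DF(4y) is solved at step 4

step 1 [1y] bond c/1=13/200: DF=(2081223/2000000 − 13/200·(0))/(1+13/200) = 9771/10000 ≈ 0.977100
step 2 [2y] zero: DF = P = 591/625 ≈ 0.945600
step 3 [3y] zero: DF = P = 9141/10000 ≈ 0.914100
step 4 [4y] swap r/1=899/37469: DF=(1 − 899/37469·(0.977100+0.945600+0.914100))/(1+899/37469) = 9101/10000 ≈ 0.910100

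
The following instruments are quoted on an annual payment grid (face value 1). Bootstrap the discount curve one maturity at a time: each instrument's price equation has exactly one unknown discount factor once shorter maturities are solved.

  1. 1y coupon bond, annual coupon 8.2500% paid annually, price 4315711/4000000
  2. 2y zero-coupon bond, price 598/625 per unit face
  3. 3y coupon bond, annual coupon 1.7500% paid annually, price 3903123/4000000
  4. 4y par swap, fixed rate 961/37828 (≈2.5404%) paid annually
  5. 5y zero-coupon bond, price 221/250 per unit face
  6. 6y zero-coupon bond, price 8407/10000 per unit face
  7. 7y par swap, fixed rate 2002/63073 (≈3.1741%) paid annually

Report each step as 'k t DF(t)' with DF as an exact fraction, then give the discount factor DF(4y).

step 1 [1y] bond c/1=33/400: DF=(4315711/4000000 − 33/400·(0))/(1+33/400) = 9967/10000 ≈ 0.996700
step 2 [2y] zero: DF = P = 598/625 ≈ 0.956800
step 3 [3y] bond c/1=7/400: DF=(3903123/4000000 − 7/400·(0.996700+0.956800))/(1+7/400) = 4627/5000 ≈ 0.925400
step 4 [4y] swap r/1=961/37828: DF=(1 − 961/37828·(0.996700+0.956800+0.925400))/(1+961/37828) = 9039/10000 ≈ 0.903900
step 5 [5y] zero: DF = P = 221/250 ≈ 0.884000
step 6 [6y] zero: DF = P = 8407/10000 ≈ 0.840700
step 7 [7y] swap r/1=2002/63073: DF=(1 − 2002/63073·(0.996700+0.956800+0.925400+0.903900+0.884000+0.840700))/(1+2002/63073) = 3999/5000 ≈ 0.799800

1 1 9967/10000
2 2 598/625
3 3 4627/5000
4 4 9039/10000
5 5 221/250
6 6 8407/10000
7 7 3999/5000
DF(4y) = 9039/10000 ≈ 0.903900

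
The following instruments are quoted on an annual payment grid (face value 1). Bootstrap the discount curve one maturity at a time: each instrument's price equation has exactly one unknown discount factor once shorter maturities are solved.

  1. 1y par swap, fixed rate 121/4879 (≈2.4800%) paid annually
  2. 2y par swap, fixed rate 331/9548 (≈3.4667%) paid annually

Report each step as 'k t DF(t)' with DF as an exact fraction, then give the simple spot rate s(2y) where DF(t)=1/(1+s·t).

step 1 [1y] swap r/1=121/4879: DF=(1 − 121/4879·(0))/(1+121/4879) = 4879/5000 ≈ 0.975800
step 2 [2y] swap r/1=331/9548: DF=(1 − 331/9548·(0.975800))/(1+331/9548) = 4669/5000 ≈ 0.933800

1 1 4879/5000
2 2 4669/5000
s(2y) = (1/(4669/5000) − 1)/(2) = 331/9338 ≈ 3.5447%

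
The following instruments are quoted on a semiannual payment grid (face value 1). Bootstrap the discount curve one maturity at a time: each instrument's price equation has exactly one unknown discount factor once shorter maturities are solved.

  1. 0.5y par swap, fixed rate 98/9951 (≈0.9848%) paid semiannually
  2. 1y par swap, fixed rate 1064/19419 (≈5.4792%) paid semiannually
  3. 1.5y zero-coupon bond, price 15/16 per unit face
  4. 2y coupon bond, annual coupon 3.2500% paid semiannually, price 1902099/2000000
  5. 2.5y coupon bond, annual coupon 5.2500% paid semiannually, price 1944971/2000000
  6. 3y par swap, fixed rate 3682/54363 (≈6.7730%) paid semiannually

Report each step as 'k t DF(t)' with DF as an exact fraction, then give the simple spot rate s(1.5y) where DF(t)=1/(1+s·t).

step 1 [0.5y] swap r/2=49/9951: DF=(1 − 49/9951·(0))/(1+49/9951) = 9951/10000 ≈ 0.995100
step 2 [1y] swap r/2=532/19419: DF=(1 − 532/19419·(0.995100))/(1+532/19419) = 2367/2500 ≈ 0.946800
step 3 [1.5y] zero: DF = P = 15/16 ≈ 0.937500
step 4 [2y] bond c/2=13/800: DF=(1902099/2000000 − 13/800·(0.995100+0.946800+0.937500))/(1+13/800) = 4449/5000 ≈ 0.889800
step 5 [2.5y] bond c/2=21/800: DF=(1944971/2000000 − 21/800·(0.995100+0.946800+0.937500+0.889800))/(1+21/800) = 532/625 ≈ 0.851200
step 6 [3y] swap r/2=1841/54363: DF=(1 − 1841/54363·(0.995100+0.946800+0.937500+0.889800+0.851200))/(1+1841/54363) = 8159/10000 ≈ 0.815900

1 1/2 9951/10000
2 1 2367/2500
3 3/2 15/16
4 2 4449/5000
5 5/2 532/625
6 3 8159/10000
s(1.5y) = (1/(15/16) − 1)/(3/2) = 2/45 ≈ 4.4444%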